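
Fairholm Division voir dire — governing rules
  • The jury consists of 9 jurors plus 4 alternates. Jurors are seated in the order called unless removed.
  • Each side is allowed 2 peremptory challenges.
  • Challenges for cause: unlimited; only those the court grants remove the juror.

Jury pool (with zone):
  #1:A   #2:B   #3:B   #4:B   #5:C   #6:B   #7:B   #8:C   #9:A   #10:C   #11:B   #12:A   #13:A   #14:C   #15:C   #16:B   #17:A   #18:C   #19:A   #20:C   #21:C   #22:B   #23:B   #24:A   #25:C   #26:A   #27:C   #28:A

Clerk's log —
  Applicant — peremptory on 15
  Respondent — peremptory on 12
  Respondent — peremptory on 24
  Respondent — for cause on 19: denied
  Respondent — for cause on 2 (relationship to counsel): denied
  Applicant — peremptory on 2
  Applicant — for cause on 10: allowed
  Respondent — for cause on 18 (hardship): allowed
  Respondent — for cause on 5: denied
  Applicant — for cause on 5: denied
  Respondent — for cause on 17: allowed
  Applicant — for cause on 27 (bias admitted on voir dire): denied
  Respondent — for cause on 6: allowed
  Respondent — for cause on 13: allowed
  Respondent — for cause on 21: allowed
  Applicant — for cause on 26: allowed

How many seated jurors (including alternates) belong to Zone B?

6

Removed: #2, #6, #10, #12, #13, #15, #17, #18, #21, #24, #26.
Seated (13 incl. alternates): #1, #3, #4, #5, #7, #8, #9, #11, #14, #16, #19, #20, #22.
Of those, in Zone B: #3, #4, #7, #11, #16, #22 → 6.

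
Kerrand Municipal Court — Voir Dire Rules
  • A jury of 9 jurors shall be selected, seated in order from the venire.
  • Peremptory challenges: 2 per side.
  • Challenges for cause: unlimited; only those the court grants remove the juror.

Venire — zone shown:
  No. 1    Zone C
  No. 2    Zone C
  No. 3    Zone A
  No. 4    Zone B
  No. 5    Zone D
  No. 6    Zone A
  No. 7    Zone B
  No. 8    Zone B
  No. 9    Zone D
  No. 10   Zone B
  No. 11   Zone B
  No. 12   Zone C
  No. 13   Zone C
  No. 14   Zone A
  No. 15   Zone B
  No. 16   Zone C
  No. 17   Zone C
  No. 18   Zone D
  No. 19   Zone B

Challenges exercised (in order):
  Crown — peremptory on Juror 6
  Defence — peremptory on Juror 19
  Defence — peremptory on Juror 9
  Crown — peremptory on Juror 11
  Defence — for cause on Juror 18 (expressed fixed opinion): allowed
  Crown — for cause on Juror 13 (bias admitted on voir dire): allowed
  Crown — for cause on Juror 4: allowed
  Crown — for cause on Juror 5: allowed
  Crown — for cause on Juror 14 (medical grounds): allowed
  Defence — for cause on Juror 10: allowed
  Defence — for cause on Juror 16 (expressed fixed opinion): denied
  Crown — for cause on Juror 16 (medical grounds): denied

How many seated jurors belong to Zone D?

Removed: #4, #5, #6, #9, #10, #11, #13, #14, #18, #19.
Seated jurors 1–9: #1, #2, #3, #7, #8, #12, #15, #16, #17.
None of those are in Zone D → 0.

0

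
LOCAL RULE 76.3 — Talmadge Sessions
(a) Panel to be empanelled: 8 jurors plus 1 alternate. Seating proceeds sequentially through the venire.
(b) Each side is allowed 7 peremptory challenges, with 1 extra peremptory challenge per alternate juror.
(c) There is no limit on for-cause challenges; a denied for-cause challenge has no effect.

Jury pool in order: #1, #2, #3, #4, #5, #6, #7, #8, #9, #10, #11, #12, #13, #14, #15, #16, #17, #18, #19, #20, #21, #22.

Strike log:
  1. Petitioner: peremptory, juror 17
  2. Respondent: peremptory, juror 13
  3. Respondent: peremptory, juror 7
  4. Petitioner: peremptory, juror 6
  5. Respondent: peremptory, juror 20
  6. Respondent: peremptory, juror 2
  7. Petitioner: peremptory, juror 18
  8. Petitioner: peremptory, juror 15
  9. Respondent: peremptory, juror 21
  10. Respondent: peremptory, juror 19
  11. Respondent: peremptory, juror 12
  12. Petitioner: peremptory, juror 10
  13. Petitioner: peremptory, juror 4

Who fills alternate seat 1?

Removed: #2, #4, #6, #7, #10, #12, #13, #15, #17, #18, #19, #20, #21.
Filling seats in venire order through position 9: #1, #3, #5, #8, #9, #11, #14, #16, #22.
So alternate 1 is #22.

22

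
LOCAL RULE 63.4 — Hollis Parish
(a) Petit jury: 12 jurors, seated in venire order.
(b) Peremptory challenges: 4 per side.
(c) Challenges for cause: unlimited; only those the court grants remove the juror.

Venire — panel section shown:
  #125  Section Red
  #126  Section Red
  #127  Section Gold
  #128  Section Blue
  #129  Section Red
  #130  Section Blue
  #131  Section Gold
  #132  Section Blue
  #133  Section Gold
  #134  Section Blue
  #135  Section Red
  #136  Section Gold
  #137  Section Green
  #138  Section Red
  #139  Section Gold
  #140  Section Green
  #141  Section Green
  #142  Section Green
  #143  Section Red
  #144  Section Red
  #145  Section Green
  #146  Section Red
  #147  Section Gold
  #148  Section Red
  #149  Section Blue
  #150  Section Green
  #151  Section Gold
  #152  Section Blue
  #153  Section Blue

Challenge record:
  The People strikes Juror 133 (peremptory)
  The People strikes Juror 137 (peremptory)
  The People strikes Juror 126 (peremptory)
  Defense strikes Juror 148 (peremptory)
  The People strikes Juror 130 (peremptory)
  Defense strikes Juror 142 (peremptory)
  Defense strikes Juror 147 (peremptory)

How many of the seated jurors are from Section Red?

4

Removed: #126, #130, #133, #137, #142, #147, #148.
Seated jurors 1–12: #125, #127, #128, #129, #131, #132, #134, #135, #136, #138, #139, #140.
Of those, in Section Red: #125, #129, #135, #138 → 4.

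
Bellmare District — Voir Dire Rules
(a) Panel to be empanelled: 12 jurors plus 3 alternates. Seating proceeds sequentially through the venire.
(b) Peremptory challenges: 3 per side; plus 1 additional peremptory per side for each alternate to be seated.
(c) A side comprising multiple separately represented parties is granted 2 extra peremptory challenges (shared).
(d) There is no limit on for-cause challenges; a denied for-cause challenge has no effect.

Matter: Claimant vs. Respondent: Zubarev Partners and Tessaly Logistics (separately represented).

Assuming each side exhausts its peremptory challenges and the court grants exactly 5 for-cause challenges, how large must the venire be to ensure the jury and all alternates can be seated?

Seats to fill: 12 + 3 alternates = 15.
Peremptories — Claimant: 3 + 1×3 = 6; Respondent: 3 + 1×3 + 2 = 8; total 14.
For-cause removals: 5.
Minimum venire: 15 + 14 + 5 = 34.

34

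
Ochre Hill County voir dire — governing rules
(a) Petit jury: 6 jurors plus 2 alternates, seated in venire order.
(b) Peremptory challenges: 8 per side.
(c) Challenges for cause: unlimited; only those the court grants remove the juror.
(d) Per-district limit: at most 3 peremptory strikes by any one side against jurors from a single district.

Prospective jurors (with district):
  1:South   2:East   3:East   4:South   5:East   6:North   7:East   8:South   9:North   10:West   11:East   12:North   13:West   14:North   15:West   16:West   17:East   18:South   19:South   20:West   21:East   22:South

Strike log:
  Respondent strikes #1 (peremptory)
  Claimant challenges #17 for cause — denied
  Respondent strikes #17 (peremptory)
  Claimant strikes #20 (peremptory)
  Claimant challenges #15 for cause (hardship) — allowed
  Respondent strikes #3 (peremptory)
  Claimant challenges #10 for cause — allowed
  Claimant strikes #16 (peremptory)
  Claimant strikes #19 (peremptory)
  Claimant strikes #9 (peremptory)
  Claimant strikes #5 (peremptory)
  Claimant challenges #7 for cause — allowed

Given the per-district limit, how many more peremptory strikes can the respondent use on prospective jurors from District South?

2

Respondent peremptories so far: #1, #17, #3 — 3 of 8 used, 5 left overall.
Against District South: #1 — 1 used; per-district cap 3 leaves 2.
Binding limit: min(5, 2) = 2.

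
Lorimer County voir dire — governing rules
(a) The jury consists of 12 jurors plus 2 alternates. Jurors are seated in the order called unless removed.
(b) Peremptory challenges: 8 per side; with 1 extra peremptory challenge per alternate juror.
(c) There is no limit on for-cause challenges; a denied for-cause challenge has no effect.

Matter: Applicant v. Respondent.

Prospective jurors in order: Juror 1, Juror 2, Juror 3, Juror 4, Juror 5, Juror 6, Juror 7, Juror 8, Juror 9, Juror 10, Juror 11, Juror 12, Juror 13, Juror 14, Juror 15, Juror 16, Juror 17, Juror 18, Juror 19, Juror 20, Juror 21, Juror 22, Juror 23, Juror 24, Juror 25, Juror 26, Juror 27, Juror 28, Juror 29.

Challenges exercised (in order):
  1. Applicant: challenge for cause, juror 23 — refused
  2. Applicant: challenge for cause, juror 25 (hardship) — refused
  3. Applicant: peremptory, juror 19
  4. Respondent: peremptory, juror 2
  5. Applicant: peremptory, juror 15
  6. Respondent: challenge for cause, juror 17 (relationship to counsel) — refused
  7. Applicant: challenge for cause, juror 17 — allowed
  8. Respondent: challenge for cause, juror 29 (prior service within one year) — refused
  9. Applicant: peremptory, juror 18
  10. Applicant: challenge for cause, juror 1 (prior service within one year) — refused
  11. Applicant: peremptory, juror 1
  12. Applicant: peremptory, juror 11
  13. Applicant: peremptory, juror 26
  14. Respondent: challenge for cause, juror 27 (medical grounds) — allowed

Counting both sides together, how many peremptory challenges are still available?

Applicant allotment: 8 base + 1 × 2 alternates = 10. Respondent allotment: 8 base + 1 × 2 alternates = 10.
Applicant peremptories used: #19, #15, #18, #1, #11, #26 — 6 (for-cause on #23, #25, #17, #1 don't count).
Respondent peremptories used: #2 — 1 (for-cause on #17, #29, #27 don't count).
Remaining: (10 − 6) + (10 − 1) = 13.

13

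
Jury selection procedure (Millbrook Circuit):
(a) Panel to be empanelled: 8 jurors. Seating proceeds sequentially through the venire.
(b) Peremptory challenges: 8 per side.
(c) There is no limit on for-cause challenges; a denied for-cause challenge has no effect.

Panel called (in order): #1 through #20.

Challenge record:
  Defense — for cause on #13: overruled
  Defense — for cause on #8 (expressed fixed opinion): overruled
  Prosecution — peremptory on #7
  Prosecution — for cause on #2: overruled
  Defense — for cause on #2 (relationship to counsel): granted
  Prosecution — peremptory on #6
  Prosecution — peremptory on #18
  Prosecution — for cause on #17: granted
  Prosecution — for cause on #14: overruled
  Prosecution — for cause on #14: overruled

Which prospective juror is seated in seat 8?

11

Removed: #2, #6, #7, #17, #18. (#8, #13, #14 stay — for-cause denied.)
Seating in order: seats 1–8 → #1, #3, #4, #5, #8, #9, #10, #11.
So seat 8 is #11.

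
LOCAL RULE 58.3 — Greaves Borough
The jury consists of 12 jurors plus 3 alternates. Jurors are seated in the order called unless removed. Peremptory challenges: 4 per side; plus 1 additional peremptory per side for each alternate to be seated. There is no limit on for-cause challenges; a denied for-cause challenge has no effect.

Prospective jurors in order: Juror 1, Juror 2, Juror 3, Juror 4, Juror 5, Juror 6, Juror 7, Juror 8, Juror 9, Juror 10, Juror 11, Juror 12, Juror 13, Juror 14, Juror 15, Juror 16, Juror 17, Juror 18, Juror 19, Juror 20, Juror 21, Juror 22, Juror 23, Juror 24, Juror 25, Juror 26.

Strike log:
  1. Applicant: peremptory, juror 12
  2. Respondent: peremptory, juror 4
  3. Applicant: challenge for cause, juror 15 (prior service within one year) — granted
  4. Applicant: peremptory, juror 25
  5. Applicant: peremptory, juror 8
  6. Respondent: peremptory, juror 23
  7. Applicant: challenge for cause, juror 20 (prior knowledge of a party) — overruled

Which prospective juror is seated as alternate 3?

19

Removed: #4, #8, #12, #15, #23, #25. (#20 stays — for-cause denied.)
Seating in order: seats 1–12 → #1, #2, #3, #5, #6, #7, #9, #10, #11, #13, #14, #16; alternates → #17, #18, #19.
So alternate 3 is #19.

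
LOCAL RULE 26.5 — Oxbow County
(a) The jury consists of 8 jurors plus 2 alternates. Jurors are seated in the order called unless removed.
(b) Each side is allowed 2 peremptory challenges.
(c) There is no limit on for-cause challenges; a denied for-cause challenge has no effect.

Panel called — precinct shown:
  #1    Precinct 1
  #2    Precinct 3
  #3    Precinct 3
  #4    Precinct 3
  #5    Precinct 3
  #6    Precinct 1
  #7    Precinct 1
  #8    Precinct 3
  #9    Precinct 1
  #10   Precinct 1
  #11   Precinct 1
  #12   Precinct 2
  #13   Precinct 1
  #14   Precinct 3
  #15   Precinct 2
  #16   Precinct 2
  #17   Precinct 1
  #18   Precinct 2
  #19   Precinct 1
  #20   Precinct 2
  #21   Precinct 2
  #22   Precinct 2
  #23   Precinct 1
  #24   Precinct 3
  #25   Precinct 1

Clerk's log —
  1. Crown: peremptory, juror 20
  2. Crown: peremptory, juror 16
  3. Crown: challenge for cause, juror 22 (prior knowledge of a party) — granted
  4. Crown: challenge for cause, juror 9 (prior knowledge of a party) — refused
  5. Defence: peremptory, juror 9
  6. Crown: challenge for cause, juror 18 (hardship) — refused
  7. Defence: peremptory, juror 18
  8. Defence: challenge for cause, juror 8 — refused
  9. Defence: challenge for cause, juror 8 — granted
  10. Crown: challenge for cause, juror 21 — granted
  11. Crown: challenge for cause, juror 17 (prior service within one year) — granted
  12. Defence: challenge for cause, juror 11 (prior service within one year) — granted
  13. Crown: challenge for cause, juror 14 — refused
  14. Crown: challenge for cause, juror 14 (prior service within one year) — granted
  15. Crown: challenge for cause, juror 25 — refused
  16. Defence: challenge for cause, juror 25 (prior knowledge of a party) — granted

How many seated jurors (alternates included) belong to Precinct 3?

4

Removed: #8, #9, #11, #14, #16, #17, #18, #20, #21, #22, #25.
Seated (10 incl. alternates): #1, #2, #3, #4, #5, #6, #7, #10, #12, #13.
Of those, in Precinct 3: #2, #3, #4, #5 → 4.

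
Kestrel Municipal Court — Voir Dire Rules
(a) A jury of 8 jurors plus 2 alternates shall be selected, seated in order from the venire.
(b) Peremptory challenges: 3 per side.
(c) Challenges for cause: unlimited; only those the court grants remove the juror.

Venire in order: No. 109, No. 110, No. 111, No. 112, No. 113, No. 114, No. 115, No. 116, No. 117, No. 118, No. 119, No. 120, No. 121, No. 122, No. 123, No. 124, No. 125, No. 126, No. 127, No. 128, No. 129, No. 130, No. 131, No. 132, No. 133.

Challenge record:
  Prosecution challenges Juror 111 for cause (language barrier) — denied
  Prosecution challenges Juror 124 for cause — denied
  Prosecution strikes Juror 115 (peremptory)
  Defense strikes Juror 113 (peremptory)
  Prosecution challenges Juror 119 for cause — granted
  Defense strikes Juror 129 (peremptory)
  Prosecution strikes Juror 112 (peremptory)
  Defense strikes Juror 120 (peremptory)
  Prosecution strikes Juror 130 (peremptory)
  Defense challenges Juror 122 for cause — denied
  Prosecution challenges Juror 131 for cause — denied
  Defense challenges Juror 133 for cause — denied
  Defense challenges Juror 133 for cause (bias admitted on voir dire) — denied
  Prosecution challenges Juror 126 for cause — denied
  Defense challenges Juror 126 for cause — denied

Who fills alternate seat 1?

122

Removed: #112, #113, #115, #119, #120, #129, #130. (#111, #122, #124, #126, #131, #133 stay — for-cause denied.)
Seating in order: seats 1–8 → #109, #110, #111, #114, #116, #117, #118, #121; alternates → #122, #123.
So alternate 1 is #122.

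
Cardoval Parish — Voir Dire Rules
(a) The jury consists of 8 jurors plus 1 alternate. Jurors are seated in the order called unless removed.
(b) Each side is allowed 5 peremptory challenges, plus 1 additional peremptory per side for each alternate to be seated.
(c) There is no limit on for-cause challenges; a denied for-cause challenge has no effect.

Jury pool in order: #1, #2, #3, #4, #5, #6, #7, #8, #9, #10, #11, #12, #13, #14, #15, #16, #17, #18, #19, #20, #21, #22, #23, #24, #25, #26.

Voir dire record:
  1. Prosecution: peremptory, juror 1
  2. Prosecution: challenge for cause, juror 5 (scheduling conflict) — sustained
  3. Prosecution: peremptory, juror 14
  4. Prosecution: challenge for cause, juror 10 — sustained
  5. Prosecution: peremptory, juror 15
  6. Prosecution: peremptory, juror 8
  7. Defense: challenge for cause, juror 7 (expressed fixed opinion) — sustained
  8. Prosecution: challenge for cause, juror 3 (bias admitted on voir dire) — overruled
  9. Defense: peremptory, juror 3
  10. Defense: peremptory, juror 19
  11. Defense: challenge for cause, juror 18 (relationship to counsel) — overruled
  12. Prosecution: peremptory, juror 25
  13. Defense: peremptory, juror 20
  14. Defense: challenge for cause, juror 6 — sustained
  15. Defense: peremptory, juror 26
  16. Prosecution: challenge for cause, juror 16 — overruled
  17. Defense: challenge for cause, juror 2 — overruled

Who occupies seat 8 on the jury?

17

Removed: #1, #3, #5, #6, #7, #8, #10, #14, #15, #19, #20, #25, #26. (#2, #16, #18 stay — for-cause denied.)
Seating in order: seats 1–8 → #2, #4, #9, #11, #12, #13, #16, #17; alternates → #18.
So seat 8 is #17.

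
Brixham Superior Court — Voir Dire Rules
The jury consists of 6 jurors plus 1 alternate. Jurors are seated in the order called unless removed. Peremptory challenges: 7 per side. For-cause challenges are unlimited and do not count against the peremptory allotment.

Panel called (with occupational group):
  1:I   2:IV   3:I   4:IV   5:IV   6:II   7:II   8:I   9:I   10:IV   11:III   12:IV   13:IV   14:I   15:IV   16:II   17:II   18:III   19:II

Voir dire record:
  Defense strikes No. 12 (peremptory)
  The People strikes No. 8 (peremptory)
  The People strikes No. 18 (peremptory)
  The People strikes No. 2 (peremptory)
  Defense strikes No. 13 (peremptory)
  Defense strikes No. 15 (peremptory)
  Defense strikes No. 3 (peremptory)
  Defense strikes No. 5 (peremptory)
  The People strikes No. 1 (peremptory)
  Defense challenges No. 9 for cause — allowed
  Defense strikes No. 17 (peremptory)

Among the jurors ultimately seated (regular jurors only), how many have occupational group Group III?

Removed: #1, #2, #3, #5, #8, #9, #12, #13, #15, #17, #18.
Seated jurors 1–6: #4, #6, #7, #10, #11, #14 (alternates #16 not counted).
Of those, in Group III: #11 → 1.

1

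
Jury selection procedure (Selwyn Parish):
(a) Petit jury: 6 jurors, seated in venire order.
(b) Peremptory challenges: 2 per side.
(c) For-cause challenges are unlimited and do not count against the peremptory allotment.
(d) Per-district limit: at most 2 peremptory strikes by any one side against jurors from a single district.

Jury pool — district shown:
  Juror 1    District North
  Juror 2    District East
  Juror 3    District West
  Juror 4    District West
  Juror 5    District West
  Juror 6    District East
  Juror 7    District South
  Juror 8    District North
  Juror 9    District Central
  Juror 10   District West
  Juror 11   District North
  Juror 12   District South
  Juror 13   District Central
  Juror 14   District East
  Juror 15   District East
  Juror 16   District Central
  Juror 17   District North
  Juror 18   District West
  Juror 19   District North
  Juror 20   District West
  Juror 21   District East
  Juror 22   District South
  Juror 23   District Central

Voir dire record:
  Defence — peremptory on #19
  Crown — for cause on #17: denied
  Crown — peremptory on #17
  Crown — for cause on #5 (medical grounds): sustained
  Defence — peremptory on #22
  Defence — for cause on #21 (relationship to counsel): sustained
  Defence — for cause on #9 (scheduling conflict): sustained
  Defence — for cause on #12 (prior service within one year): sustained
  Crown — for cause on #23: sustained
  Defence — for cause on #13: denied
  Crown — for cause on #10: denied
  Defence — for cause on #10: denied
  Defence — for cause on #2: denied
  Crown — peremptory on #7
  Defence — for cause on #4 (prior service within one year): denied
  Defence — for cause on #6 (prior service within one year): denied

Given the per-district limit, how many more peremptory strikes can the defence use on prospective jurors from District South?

Defence peremptories so far: #19, #22 — 2 of 2 used, 0 left overall.
Against District South: #22 — 1 used; per-district cap 2 leaves 1.
Binding limit: min(0, 1) = 0.

0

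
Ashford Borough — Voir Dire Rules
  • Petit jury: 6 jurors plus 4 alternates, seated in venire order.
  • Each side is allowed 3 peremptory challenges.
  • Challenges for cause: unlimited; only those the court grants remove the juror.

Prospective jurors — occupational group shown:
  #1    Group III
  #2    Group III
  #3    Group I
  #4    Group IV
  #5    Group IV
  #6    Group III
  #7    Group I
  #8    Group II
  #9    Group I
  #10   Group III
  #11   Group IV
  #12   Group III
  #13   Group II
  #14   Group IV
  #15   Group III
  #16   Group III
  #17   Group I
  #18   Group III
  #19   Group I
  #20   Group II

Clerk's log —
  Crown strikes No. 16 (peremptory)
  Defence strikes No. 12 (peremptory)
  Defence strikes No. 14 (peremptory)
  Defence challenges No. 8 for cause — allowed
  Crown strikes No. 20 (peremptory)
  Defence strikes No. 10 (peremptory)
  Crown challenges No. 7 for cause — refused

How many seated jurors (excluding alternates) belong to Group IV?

2

Removed: #8, #10, #12, #14, #16, #20.
Seated jurors 1–6: #1, #2, #3, #4, #5, #6 (alternates #7, #9, #11, #13 not counted).
Of those, in Group IV: #4, #5 → 2.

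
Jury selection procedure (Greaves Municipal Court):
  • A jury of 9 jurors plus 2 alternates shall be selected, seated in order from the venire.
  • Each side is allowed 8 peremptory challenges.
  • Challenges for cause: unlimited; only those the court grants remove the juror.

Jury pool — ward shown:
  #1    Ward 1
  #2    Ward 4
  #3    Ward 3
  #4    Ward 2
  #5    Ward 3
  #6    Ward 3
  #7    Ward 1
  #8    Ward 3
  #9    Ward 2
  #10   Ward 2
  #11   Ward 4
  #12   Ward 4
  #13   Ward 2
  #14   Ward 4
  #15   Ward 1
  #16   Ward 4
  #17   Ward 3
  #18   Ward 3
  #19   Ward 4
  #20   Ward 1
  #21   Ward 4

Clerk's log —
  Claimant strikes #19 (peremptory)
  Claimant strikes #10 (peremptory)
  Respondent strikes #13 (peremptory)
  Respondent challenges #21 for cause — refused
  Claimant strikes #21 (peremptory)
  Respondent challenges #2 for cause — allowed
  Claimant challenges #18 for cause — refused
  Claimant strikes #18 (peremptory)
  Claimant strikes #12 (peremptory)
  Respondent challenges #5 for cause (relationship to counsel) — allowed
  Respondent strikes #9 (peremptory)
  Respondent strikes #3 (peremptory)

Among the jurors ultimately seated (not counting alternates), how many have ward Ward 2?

Removed: #2, #3, #5, #9, #10, #12, #13, #18, #19, #21.
Seated jurors 1–9: #1, #4, #6, #7, #8, #11, #14, #15, #16 (alternates #17, #20 not counted).
Of those, in Ward 2: #4 → 1.

1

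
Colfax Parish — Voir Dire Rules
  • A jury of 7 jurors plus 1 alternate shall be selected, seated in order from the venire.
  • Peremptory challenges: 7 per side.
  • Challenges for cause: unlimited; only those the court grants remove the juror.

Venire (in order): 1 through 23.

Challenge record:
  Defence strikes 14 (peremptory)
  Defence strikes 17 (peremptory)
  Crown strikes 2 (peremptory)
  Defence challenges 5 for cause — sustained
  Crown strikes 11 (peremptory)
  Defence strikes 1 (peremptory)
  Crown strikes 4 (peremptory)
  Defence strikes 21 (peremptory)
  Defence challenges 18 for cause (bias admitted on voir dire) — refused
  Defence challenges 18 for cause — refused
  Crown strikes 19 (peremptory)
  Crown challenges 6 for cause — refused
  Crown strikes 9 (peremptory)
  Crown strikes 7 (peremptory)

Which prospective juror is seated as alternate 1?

Removed: #1, #2, #4, #5, #7, #9, #11, #14, #17, #19, #21. (#6, #18 stay — for-cause denied.)
Filling seats in venire order through position 8: #3, #6, #8, #10, #12, #13, #15, #16.
So alternate 1 is #16.

16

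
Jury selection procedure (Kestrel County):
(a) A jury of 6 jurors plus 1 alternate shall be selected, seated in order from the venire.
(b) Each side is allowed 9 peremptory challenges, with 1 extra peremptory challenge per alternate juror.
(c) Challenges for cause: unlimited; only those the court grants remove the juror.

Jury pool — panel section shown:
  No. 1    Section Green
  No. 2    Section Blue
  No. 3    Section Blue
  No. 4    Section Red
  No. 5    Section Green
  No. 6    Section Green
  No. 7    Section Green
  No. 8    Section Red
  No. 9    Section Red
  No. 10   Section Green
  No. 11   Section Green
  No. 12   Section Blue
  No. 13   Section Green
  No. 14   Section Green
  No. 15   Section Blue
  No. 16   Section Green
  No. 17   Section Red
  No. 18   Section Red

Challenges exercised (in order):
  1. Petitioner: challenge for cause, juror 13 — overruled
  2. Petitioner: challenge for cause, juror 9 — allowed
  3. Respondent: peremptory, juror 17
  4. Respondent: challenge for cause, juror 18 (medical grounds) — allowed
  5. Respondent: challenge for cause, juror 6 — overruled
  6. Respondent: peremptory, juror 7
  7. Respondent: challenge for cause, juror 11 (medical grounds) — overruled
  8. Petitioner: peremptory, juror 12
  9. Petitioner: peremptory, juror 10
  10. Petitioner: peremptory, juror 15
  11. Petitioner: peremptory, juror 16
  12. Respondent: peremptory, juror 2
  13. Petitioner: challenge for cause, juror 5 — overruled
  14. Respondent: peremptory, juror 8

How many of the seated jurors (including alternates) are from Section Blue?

1

Removed: #2, #7, #8, #9, #10, #12, #15, #16, #17, #18.
Seated (7 incl. alternates): #1, #3, #4, #5, #6, #11, #13.
Of those, in Section Blue: #3 → 1.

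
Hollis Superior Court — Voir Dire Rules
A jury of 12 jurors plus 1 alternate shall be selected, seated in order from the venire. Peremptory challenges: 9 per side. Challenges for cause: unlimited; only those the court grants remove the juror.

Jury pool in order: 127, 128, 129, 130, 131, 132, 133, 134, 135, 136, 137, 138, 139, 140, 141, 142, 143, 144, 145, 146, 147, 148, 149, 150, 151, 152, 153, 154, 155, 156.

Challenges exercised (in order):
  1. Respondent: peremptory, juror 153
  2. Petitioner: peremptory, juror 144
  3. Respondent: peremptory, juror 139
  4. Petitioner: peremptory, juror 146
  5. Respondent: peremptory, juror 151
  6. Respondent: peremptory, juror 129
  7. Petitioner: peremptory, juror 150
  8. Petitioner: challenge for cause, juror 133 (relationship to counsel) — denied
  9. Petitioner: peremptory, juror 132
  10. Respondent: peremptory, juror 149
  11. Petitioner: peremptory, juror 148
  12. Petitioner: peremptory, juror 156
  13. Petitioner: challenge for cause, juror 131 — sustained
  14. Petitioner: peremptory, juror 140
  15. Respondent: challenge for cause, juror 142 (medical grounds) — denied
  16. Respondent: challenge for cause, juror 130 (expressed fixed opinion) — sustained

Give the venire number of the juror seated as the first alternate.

Removed: #129, #130, #131, #132, #139, #140, #144, #146, #148, #149, #150, #151, #153, #156. (#133, #142 stay — for-cause denied.)
Filling seats in venire order through position 13: #127, #128, #133, #134, #135, #136, #137, #138, #141, #142, #143, #145, #147.
So alternate 1 is #147.

147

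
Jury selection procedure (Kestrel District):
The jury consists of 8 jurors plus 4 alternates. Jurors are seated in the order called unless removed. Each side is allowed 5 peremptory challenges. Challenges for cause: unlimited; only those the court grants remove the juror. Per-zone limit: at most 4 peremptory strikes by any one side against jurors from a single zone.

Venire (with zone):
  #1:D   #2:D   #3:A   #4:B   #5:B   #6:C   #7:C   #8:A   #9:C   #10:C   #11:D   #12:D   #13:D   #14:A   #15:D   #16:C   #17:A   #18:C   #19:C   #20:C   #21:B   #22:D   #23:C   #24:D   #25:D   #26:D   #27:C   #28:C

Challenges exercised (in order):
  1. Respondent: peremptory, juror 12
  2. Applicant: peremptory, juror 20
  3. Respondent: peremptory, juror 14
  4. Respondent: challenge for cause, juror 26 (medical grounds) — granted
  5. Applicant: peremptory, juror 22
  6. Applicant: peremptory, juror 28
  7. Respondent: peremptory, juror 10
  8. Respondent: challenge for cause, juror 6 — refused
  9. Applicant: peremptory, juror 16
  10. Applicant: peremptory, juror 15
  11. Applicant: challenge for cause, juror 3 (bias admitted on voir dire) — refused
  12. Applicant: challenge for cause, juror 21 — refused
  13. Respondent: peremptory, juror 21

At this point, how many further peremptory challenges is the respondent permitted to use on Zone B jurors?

1

Respondent peremptories so far: #12, #14, #10, #21 — 4 of 5 used, 1 left overall.
Against Zone B: #21 — 1 used; per-zone cap 4 leaves 3.
Binding limit: min(1, 3) = 1.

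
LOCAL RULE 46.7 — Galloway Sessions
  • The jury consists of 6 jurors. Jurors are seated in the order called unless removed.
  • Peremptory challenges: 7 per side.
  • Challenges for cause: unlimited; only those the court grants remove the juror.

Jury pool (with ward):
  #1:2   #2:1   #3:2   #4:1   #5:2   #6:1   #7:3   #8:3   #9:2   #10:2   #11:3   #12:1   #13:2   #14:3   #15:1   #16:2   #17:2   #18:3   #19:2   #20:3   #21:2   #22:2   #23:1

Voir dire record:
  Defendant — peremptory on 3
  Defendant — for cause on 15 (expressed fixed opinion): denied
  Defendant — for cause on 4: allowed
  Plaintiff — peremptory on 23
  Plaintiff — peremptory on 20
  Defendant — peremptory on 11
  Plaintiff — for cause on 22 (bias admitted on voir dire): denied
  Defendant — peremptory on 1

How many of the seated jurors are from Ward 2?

Removed: #1, #3, #4, #11, #20, #23.
Seated jurors 1–6: #2, #5, #6, #7, #8, #9.
Of those, in Ward 2: #5, #9 → 2.

2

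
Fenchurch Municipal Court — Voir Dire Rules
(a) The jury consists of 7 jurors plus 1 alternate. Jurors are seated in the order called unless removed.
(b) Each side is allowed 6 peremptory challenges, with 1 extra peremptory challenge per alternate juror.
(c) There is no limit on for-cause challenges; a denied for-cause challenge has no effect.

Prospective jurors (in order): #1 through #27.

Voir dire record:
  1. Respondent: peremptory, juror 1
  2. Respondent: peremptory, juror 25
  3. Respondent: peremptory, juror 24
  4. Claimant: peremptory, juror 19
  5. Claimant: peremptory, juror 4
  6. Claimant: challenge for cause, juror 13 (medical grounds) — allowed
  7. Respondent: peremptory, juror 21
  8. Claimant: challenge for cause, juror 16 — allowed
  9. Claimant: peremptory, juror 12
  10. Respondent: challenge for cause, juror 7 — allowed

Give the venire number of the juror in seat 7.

Removed: #1, #4, #7, #12, #13, #16, #19, #21, #24, #25.
Seating in order: seats 1–7 → #2, #3, #5, #6, #8, #9, #10; alternates → #11.
So seat 7 is #10.

10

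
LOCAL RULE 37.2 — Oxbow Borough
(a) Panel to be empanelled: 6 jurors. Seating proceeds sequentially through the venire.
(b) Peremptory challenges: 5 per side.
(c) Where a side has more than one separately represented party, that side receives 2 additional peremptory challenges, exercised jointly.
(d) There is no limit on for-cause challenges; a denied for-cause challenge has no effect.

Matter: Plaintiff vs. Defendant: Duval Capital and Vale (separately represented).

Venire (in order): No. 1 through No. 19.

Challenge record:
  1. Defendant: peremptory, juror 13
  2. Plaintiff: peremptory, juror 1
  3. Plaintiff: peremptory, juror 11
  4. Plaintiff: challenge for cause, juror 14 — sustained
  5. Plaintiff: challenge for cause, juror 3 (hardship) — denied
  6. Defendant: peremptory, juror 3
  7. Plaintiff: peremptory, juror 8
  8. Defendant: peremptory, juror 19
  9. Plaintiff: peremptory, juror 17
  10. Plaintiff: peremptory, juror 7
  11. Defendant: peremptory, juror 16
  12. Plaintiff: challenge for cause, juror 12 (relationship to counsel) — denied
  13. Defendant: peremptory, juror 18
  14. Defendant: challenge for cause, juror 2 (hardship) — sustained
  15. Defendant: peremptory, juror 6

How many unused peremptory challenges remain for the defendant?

1

Defendant allotment: 5 base + 2 multi-party = 7.
Defendant peremptories used: #13, #3, #19, #16, #18, #6 — 6 (the for-cause on #2 doesn't count).
Remaining: 7 − 6 = 1.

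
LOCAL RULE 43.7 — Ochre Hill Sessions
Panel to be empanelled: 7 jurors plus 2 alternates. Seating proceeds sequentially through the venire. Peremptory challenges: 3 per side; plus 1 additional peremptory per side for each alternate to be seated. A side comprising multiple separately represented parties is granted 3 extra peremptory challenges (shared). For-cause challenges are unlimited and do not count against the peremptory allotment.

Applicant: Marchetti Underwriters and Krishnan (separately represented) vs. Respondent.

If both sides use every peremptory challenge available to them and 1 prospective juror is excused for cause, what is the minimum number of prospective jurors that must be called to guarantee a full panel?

Seats to fill: 7 + 2 alternates = 9.
Peremptories — Applicant: 3 + 1×2 + 3 = 8; Respondent: 3 + 1×2 = 5; total 13.
For-cause removals: 1.
Minimum venire: 9 + 13 + 1 = 23.

23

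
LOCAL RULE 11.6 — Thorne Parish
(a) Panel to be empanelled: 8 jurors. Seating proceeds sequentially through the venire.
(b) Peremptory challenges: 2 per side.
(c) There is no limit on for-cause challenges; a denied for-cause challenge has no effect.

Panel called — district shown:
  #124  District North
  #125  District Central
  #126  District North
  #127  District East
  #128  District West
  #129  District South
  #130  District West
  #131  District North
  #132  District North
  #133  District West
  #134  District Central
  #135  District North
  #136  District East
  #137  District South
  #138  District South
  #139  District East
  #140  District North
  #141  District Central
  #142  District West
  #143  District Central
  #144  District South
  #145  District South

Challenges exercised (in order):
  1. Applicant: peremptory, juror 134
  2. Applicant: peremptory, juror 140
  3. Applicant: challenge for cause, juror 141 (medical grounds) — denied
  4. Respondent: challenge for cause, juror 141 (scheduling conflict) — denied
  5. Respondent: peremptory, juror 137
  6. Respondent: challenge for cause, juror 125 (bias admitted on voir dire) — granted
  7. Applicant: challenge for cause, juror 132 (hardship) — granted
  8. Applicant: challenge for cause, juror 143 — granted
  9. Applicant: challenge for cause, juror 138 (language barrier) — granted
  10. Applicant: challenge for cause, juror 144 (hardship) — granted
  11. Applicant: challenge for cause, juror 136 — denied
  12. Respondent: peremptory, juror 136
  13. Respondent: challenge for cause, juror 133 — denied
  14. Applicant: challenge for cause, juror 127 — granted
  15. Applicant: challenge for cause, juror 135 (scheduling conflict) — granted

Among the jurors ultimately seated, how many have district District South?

Removed: #125, #127, #132, #134, #135, #136, #137, #138, #140, #143, #144.
Seated jurors 1–8: #124, #126, #128, #129, #130, #131, #133, #139.
Of those, in District South: #129 → 1.

1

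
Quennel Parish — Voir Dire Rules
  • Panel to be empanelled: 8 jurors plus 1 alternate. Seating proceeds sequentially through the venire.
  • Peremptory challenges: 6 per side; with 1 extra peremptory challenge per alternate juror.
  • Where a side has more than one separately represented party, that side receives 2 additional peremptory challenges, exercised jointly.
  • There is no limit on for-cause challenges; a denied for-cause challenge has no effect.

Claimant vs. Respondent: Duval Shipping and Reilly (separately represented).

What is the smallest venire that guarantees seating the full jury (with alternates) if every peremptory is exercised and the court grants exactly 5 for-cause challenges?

30

Seats to fill: 8 + 1 alternates = 9.
Peremptories — Claimant: 6 + 1×1 = 7; Respondent: 6 + 1×1 + 2 = 9; total 16.
For-cause removals: 5.
Minimum venire: 9 + 16 + 5 = 30.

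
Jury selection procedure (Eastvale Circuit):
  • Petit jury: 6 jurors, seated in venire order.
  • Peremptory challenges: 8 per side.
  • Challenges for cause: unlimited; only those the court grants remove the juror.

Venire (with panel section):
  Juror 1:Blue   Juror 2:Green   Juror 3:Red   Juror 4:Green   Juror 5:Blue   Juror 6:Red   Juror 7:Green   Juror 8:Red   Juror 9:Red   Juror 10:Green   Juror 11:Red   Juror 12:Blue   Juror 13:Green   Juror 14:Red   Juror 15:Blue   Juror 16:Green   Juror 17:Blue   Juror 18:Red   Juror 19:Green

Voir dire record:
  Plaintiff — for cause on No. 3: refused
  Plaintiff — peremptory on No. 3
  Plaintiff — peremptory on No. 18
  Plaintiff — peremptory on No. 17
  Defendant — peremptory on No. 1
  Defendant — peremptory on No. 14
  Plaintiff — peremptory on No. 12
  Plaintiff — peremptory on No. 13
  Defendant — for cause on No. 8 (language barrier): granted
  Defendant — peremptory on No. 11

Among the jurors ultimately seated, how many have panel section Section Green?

3

Removed: #1, #3, #8, #11, #12, #13, #14, #17, #18.
Seated jurors 1–6: #2, #4, #5, #6, #7, #9.
Of those, in Section Green: #2, #4, #7 → 3.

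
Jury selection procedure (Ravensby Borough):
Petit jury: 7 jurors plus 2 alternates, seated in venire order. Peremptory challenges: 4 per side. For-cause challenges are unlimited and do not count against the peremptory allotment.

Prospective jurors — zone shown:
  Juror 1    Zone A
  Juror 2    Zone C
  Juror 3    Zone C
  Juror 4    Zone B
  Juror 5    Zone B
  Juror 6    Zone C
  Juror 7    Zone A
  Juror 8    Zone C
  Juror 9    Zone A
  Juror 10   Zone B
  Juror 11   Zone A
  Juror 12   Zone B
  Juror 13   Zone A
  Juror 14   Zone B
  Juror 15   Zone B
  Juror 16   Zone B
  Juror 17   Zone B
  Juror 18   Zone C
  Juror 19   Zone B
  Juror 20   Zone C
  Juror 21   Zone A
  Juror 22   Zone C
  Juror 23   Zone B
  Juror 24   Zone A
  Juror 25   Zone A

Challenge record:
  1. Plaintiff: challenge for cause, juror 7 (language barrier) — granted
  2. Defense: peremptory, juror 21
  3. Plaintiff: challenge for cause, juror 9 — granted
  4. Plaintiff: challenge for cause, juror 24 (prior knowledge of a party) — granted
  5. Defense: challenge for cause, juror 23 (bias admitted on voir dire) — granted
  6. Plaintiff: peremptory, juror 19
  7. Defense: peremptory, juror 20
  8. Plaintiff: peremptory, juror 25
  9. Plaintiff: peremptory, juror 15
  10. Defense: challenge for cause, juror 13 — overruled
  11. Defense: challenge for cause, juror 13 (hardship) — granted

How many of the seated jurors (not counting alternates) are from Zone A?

1

Removed: #7, #9, #13, #15, #19, #20, #21, #23, #24, #25.
Seated jurors 1–7: #1, #2, #3, #4, #5, #6, #8 (alternates #10, #11 not counted).
Of those, in Zone A: #1 → 1.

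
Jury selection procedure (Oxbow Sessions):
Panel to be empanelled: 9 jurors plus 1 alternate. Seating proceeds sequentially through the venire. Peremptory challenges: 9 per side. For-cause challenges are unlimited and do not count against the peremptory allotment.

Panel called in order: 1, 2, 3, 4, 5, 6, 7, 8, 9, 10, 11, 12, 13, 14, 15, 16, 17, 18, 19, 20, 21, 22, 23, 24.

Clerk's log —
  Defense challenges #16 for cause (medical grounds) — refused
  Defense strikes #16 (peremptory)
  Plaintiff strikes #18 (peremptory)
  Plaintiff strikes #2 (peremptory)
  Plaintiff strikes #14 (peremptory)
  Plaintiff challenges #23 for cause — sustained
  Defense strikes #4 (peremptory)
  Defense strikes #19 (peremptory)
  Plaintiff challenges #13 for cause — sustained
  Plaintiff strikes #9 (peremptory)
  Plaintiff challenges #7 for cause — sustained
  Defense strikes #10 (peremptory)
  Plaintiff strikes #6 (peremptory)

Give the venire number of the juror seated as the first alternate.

Removed: #2, #4, #6, #7, #9, #10, #13, #14, #16, #18, #19, #23.
Seating in order: seats 1–9 → #1, #3, #5, #8, #11, #12, #15, #17, #20; alternates → #21.
So alternate 1 is #21.

21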